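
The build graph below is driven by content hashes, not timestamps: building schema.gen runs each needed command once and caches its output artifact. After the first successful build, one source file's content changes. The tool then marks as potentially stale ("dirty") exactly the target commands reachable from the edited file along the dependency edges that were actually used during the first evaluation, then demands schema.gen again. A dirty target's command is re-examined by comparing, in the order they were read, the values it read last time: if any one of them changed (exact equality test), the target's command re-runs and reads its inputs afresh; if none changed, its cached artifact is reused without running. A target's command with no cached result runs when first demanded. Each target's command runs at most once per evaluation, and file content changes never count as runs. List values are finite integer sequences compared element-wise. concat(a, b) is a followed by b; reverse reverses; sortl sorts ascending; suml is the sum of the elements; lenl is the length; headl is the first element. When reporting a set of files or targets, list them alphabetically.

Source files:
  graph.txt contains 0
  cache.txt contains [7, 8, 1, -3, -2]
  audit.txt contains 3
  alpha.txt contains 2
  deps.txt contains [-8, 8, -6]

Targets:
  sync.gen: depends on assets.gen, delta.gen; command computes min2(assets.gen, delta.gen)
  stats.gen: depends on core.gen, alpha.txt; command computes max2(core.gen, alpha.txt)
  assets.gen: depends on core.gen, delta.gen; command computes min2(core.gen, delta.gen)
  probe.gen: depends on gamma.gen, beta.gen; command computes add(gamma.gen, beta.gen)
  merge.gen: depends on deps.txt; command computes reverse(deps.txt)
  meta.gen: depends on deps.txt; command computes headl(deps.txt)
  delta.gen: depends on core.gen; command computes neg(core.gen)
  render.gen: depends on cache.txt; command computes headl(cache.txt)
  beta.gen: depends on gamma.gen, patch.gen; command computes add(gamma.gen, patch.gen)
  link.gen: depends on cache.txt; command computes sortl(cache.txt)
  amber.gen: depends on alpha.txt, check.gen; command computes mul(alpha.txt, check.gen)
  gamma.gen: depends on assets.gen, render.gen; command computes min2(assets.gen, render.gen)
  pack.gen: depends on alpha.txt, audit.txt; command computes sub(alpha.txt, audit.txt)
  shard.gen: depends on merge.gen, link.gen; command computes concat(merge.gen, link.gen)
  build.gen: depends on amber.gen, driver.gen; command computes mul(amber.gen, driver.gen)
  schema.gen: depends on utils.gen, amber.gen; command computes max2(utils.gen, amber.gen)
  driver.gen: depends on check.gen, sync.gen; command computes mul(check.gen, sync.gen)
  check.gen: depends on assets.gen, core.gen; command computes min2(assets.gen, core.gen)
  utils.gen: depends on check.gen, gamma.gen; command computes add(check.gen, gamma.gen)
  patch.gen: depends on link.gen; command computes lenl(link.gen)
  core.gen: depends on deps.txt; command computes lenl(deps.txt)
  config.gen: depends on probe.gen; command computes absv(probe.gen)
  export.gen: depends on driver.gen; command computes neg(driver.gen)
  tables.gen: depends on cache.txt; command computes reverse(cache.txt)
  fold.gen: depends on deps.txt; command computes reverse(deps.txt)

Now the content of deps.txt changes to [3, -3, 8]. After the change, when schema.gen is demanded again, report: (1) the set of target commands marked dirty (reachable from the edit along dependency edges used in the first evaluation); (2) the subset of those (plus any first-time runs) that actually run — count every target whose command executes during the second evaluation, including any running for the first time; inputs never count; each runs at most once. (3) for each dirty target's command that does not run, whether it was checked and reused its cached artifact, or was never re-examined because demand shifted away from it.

Initial pass — values computed on the first demand:
  core.gen = lenl([-8, 8, -6]) = 3
  delta.gen = neg(3) = -3
  assets.gen = min2(3, -3) = -3
  check.gen = min2(-3, 3) = -3
  amber.gen = mul(2, -3) = -6
  render.gen = headl([7, 8, 1, -3, -2]) = 7
  gamma.gen = min2(-3, 7) = -3
  utils.gen = add(-3, -3) = -6
  schema.gen = max2(-6, -6) = -6

Second demand — change propagation:
  core.gen: re-runs because deps.txt [-8, 8, -6]->[3, -3, 8]; new result 3 (unchanged).
  delta.gen: re-examined; everything it read last time is the same (core.gen unchanged) — cache -3 kept, no run.
  assets.gen: re-examined; everything it read last time is the same (core.gen unchanged, delta.gen unchanged) — cache -3 kept, no run.
  check.gen: re-examined; everything it read last time is the same (assets.gen unchanged, core.gen unchanged) — cache -3 kept, no run.
  amber.gen: re-examined; everything it read last time is the same (alpha.txt unchanged, check.gen unchanged) — cache -6 kept, no run.
  gamma.gen: re-examined; everything it read last time is the same (assets.gen unchanged, render.gen unchanged) — cache -3 kept, no run.
  utils.gen: re-examined; everything it read last time is the same (check.gen unchanged, gamma.gen unchanged) — cache -6 kept, no run.
  schema.gen: re-examined; everything it read last time is the same (utils.gen unchanged, amber.gen unchanged) — cache -6 kept, no run.

The important point: core.gen recomputes to an identical value, and the output ends up unchanged.

Dirty set: amber.gen, assets.gen, check.gen, core.gen, delta.gen, gamma.gen, schema.gen, utils.gen.
Run set: core.gen (1 run).
Re-examined without running (cache reused): amber.gen, assets.gen, check.gen, delta.gen, gamma.gen, schema.gen, utils.gen.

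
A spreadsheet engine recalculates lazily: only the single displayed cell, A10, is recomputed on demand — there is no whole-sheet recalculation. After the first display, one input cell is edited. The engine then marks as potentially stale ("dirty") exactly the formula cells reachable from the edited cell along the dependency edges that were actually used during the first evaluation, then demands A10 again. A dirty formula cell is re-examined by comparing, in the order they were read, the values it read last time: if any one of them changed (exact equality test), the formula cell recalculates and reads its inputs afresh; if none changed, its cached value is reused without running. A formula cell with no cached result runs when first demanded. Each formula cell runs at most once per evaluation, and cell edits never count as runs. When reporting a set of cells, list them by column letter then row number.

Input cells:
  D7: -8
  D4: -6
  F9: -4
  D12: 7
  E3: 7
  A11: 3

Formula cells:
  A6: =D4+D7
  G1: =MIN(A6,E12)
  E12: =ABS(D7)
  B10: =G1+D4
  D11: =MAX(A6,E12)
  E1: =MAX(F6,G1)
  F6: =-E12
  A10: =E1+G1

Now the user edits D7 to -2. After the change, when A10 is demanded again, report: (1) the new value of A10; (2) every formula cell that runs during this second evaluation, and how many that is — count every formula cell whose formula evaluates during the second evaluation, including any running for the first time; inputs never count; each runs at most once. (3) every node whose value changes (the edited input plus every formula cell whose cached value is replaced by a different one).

First evaluation (everything demanded from the output):
  A6 = -6 + -8 = -14
  E12 = ABS(-8) = 8
  F6 = -(8) = -8
  G1 = MIN(-14, 8) = -14
  E1 = MAX(-8, -14) = -8
  A10 = -8 + -14 = -22

Propagation after the edit:
  A6: runs — D7 -8->-2; result -8.
  E12: runs — D7 -8->-2; result 2.
  F6: runs — E12 8->2; result -2.
  G1: runs — A6 -14->-8; E12 8->2; result -8.
  E1: runs — F6 -8->-2; G1 -14->-8; result -2.
  A10: runs — E1 -8->-2; G1 -14->-8; result -10.

New value of A10: -10.
Formula cells that run: A6, A10, E1, E12, F6, G1 — 6 in total.
Values that change: A6, A10, D7, E1, E12, F6, G1.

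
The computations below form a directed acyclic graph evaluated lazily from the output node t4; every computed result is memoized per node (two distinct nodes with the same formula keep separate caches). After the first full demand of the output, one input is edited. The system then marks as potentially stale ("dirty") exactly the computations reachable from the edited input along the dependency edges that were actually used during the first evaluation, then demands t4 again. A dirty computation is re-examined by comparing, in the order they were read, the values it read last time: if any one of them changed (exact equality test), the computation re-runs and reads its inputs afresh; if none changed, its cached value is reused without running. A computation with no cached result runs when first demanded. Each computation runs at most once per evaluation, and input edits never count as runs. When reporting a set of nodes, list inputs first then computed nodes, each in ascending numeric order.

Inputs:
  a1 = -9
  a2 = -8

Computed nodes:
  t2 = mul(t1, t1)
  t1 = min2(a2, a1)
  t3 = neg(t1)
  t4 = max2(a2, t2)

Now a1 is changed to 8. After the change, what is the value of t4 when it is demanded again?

Demanding t4 again yields 64.

First demand of the output computes:
  t1 = min2(-8, -9) = -9
  t2 = mul(-9, -9) = 81
  t4 = max2(-8, 81) = 81

After the edit, cleaning proceeds:
  t1: a read changed (a1 -9->8) — executes, giving -8.
  t2: a read changed (t1 -9->-8; t1 -9->-8) — executes, giving 64.
  t4: a read changed (t2 81->64) — executes, giving 64.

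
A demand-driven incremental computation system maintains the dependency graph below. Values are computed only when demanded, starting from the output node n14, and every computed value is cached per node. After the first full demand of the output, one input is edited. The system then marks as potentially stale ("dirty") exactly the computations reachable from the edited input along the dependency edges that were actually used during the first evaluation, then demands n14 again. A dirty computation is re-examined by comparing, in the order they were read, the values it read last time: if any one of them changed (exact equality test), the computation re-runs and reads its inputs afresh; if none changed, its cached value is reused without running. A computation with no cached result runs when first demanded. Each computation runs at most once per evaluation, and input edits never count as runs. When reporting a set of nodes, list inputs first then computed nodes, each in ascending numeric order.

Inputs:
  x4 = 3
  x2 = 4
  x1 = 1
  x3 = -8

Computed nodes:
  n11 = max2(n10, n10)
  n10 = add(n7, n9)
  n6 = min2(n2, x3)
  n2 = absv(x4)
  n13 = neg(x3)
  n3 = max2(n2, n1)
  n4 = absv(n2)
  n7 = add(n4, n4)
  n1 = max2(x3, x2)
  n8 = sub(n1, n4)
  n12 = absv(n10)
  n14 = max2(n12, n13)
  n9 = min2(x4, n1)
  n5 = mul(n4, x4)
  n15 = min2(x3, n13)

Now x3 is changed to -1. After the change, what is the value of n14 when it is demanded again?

New value of n14: 9.
Key observation: the cutoff stops propagation at n9 — its inputs' values are unchanged, so it reuses its cache.

First evaluation (everything demanded from the output):
  n1 = max2(-8, 4) = 4
  n2 = absv(3) = 3
  n4 = absv(3) = 3
  n7 = add(3, 3) = 6
  n9 = min2(3, 4) = 3
  n10 = add(6, 3) = 9
  n12 = absv(9) = 9
  n13 = neg(-8) = 8
  n14 = max2(9, 8) = 9

Propagation after the edit:
  n1: runs — x3 -8->-1; result 4 (same value as before).
  n9: checked — values it read are unchanged (x4 unchanged, n1 unchanged); reused cached 3 without running.
  n10: checked — values it read are unchanged (n7 unchanged, n9 unchanged); reused cached 9 without running.
  n12: checked — values it read are unchanged (n10 unchanged); reused cached 9 without running.
  n13: runs — x3 -8->-1; result 1.
  n14: runs — n13 8->1; result 9 (same value as before).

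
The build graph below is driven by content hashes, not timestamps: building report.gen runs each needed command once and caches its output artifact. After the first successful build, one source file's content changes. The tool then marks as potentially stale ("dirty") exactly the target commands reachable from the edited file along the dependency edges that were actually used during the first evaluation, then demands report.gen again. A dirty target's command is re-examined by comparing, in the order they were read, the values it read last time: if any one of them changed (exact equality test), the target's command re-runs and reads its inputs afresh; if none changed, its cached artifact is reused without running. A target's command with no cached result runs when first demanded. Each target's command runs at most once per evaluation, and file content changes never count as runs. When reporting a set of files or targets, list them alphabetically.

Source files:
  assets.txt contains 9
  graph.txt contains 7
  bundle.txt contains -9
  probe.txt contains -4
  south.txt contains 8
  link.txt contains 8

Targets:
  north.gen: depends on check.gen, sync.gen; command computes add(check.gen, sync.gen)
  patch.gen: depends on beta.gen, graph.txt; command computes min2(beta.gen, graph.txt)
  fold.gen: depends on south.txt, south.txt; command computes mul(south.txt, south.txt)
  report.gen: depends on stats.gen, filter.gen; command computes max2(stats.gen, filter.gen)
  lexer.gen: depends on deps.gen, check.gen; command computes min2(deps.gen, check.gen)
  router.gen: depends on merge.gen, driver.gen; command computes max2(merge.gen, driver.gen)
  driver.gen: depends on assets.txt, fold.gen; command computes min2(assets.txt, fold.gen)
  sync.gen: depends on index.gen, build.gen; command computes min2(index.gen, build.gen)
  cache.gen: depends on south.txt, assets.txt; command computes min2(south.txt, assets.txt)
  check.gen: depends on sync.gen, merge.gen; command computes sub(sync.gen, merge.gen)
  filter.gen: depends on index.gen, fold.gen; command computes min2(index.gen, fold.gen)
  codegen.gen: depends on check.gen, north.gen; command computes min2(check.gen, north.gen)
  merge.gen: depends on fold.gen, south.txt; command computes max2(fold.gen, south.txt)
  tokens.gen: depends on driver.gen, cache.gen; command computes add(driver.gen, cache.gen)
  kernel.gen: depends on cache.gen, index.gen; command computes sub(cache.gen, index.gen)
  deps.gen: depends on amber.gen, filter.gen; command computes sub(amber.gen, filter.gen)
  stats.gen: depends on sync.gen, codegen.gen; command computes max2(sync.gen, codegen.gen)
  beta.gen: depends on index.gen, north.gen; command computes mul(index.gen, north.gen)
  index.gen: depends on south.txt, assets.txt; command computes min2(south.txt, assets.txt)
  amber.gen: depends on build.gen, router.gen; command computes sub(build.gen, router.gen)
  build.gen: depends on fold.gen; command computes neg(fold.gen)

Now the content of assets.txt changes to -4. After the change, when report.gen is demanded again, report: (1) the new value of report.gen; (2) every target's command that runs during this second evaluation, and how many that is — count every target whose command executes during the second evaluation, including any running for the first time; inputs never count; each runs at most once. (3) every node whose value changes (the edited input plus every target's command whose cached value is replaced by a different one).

Initial pass — values computed on the first demand:
  fold.gen = mul(8, 8) = 64
  build.gen = neg(64) = -64
  index.gen = min2(8, 9) = 8
  filter.gen = min2(8, 64) = 8
  merge.gen = max2(64, 8) = 64
  sync.gen = min2(8, -64) = -64
  check.gen = sub(-64, 64) = -128
  north.gen = add(-128, -64) = -192
  codegen.gen = min2(-128, -192) = -192
  stats.gen = max2(-64, -192) = -64
  report.gen = max2(-64, 8) = 8

Second demand — change propagation:
  index.gen: re-runs because assets.txt 9->-4; new result -4.
  filter.gen: re-runs because index.gen 8->-4; new result -4.
  sync.gen: re-runs because index.gen 8->-4; new result -64 (unchanged).
  check.gen: re-examined; everything it read last time is the same (sync.gen unchanged, merge.gen unchanged) — cache -128 kept, no run.
  north.gen: re-examined; everything it read last time is the same (check.gen unchanged, sync.gen unchanged) — cache -192 kept, no run.
  codegen.gen: re-examined; everything it read last time is the same (check.gen unchanged, north.gen unchanged) — cache -192 kept, no run.
  stats.gen: re-examined; everything it read last time is the same (sync.gen unchanged, codegen.gen unchanged) — cache -64 kept, no run.
  report.gen: re-runs because filter.gen 8->-4; new result -4.

The important point: at check.gen every value read last time is unchanged, so the dirty flag clears without a run.

report.gen now evaluates to -4.
Run set: filter.gen, index.gen, report.gen, sync.gen (4 run).
Changed values: assets.txt, filter.gen, index.gen, report.gen.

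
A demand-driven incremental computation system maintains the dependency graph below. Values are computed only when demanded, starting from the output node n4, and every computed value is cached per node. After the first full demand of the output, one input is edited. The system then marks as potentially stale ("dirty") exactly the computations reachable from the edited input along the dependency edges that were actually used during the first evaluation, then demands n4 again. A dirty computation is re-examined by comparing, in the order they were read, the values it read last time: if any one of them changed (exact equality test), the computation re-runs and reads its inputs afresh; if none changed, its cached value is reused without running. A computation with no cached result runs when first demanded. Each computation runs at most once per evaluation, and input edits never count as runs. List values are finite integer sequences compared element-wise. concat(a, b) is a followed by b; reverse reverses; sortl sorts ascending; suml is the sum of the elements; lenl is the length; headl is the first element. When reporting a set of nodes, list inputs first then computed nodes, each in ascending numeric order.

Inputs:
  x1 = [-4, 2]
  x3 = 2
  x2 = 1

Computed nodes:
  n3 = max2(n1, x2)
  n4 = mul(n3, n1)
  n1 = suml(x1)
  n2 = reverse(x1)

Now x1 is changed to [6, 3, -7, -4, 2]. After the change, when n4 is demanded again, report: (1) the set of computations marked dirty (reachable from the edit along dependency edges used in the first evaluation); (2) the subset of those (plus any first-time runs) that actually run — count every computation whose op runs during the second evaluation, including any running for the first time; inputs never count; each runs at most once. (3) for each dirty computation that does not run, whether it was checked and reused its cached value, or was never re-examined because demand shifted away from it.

Marked dirty: n1, n3, n4.
Computations that run: n1, n3, n4 — 3 in total.
Every dirty computation ran.

First evaluation (everything demanded from the output):
  n1 = suml([-4, 2]) = -2
  n3 = max2(-2, 1) = 1
  n4 = mul(1, -2) = -2

Propagation after the edit:
  n1: runs — x1 [-4, 2]->[6, 3, -7, -4, 2]; result 0.
  n3: runs — n1 -2->0; result 1 (same value as before).
  n4: runs — n1 -2->0; result 0.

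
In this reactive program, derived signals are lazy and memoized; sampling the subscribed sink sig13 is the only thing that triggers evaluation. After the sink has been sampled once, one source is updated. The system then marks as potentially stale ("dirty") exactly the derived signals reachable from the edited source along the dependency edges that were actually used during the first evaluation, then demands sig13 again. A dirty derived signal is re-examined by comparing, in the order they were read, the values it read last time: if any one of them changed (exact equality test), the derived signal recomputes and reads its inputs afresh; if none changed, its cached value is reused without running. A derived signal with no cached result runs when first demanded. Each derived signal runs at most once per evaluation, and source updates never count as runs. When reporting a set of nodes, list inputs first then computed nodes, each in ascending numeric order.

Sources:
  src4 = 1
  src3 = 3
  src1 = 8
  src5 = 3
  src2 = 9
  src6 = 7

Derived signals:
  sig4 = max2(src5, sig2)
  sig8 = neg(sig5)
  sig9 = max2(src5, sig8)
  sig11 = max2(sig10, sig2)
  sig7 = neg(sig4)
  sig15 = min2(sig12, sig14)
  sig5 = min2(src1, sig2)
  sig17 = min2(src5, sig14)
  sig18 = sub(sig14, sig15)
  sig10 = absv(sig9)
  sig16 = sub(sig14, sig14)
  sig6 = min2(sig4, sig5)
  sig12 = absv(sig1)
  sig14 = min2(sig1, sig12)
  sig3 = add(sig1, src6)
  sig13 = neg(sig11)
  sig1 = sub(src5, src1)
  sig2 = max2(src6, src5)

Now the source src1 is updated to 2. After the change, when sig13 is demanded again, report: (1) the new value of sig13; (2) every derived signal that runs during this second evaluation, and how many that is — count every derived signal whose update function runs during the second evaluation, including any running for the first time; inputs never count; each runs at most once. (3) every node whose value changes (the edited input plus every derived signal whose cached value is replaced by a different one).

Demanding sig13 again yields -7.
3 derived signals run: sig5, sig8, sig9.
The nodes whose values change: src1, sig5, sig8.
Note the absorption at sig9: it re-runs yet its value is the same, leaving the output's value untouched.

First demand of the output computes:
  sig2 = max2(7, 3) = 7
  sig5 = min2(8, 7) = 7
  sig8 = neg(7) = -7
  sig9 = max2(3, -7) = 3
  sig10 = absv(3) = 3
  sig11 = max2(3, 7) = 7
  sig13 = neg(7) = -7

After the edit, cleaning proceeds:
  sig5: a read changed (src1 8->2) — executes, giving 2.
  sig8: a read changed (sig5 7->2) — executes, giving -2.
  sig9: a read changed (sig8 -7->-2) — executes, giving 3 — identical to its old value.
  sig10: dirty, but its reads are unchanged (sig9 unchanged); cached 3 stands.
  sig11: dirty, but its reads are unchanged (sig10 unchanged, sig2 unchanged); cached 7 stands.
  sig13: dirty, but its reads are unchanged (sig11 unchanged); cached -7 stands.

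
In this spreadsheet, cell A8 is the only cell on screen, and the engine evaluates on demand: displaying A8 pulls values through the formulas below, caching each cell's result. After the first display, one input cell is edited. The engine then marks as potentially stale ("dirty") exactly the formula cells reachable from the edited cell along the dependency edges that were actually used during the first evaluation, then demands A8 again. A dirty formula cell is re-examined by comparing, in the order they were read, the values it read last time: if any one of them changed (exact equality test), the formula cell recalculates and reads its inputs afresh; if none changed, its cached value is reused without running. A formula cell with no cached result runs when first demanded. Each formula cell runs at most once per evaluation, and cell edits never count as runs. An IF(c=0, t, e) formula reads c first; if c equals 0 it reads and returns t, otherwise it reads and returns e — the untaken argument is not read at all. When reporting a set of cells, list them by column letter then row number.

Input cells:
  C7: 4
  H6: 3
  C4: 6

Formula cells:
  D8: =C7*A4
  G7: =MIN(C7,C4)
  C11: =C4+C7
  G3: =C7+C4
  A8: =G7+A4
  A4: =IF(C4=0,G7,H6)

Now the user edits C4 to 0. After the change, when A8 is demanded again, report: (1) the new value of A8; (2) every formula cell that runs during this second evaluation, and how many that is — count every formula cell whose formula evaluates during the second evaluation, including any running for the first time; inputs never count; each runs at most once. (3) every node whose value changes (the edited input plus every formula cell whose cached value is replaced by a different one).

A8 now evaluates to 0.
Run set: A4, A8, G7 (3 run).
Changed values: A4, A8, C4, G7.

Initial pass — values computed on the first demand:
  G7 = MIN(4, 6) = 4
  A4 = IF(C4=0: C4=6 -> else branch H6) = 3
  A8 = 4 + 3 = 7

Second demand — change propagation:
  G7: re-runs because C4 6->0; new result 0.
  A4: re-runs because C4 6->0; new result 0.
  A8: re-runs because G7 4->0; A4 3->0; new result 0.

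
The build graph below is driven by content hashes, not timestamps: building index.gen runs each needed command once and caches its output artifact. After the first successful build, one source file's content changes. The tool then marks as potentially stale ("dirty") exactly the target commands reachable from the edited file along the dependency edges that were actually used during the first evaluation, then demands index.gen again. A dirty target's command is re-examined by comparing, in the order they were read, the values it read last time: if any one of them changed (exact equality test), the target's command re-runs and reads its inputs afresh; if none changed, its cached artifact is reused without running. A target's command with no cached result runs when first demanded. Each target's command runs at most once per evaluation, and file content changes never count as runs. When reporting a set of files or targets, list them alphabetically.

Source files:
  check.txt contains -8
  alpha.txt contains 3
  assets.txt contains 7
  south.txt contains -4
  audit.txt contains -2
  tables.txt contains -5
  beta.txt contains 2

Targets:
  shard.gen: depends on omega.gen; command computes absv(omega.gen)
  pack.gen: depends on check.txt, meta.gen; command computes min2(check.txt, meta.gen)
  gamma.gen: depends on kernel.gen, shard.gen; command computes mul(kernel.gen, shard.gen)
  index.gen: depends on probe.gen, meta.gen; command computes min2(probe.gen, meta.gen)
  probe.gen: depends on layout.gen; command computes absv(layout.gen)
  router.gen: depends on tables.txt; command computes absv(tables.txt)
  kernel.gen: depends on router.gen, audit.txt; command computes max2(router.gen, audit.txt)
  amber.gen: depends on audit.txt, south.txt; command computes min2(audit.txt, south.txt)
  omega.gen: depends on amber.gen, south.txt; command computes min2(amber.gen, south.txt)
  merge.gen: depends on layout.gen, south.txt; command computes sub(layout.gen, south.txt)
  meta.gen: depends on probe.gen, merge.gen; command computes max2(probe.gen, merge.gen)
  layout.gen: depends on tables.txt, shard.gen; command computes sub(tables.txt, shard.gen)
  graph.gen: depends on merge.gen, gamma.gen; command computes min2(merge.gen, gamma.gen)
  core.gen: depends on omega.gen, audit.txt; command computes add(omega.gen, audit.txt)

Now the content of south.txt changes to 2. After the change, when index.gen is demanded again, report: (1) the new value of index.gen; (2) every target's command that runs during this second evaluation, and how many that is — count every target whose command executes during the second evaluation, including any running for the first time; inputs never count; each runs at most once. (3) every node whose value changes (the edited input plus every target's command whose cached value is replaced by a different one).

Initial pass — values computed on the first demand:
  amber.gen = min2(-2, -4) = -4
  omega.gen = min2(-4, -4) = -4
  shard.gen = absv(-4) = 4
  layout.gen = sub(-5, 4) = -9
  merge.gen = sub(-9, -4) = -5
  probe.gen = absv(-9) = 9
  meta.gen = max2(9, -5) = 9
  index.gen = min2(9, 9) = 9

Second demand — change propagation:
  amber.gen: re-runs because south.txt -4->2; new result -2.
  omega.gen: re-runs because amber.gen -4->-2; south.txt -4->2; new result -2.
  shard.gen: re-runs because omega.gen -4->-2; new result 2.
  layout.gen: re-runs because shard.gen 4->2; new result -7.
  merge.gen: re-runs because layout.gen -9->-7; south.txt -4->2; new result -9.
  probe.gen: re-runs because layout.gen -9->-7; new result 7.
  meta.gen: re-runs because probe.gen 9->7; merge.gen -5->-9; new result 7.
  index.gen: re-runs because probe.gen 9->7; meta.gen 9->7; new result 7.

index.gen now evaluates to 7.
Run set: amber.gen, index.gen, layout.gen, merge.gen, meta.gen, omega.gen, probe.gen, shard.gen (8 run).
Changed values: amber.gen, index.gen, layout.gen, merge.gen, meta.gen, omega.gen, probe.gen, shard.gen, south.txt.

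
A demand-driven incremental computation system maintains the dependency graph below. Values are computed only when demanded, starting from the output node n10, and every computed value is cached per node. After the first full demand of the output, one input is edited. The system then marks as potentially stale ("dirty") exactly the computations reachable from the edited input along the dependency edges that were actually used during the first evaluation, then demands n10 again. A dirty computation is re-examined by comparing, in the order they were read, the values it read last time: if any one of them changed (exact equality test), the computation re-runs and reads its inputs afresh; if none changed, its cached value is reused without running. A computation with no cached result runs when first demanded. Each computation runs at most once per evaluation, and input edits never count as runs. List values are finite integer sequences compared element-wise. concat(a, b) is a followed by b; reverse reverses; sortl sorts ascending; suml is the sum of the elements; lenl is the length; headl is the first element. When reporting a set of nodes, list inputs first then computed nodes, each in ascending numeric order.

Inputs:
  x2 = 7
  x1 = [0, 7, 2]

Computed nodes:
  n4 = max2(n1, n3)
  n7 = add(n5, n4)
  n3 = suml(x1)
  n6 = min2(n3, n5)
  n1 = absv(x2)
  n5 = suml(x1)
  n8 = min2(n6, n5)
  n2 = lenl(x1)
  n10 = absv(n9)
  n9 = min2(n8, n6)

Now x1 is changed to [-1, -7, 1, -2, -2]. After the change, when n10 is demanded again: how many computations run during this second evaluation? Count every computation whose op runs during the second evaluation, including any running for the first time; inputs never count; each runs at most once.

First evaluation (everything demanded from the output):
  n3 = suml([0, 7, 2]) = 9
  n5 = suml([0, 7, 2]) = 9
  n6 = min2(9, 9) = 9
  n8 = min2(9, 9) = 9
  n9 = min2(9, 9) = 9
  n10 = absv(9) = 9

Propagation after the edit:
  n3: runs — x1 [0, 7, 2]->[-1, -7, 1, -2, -2]; result -11.
  n5: runs — x1 [0, 7, 2]->[-1, -7, 1, -2, -2]; result -11.
  n6: runs — n3 9->-11; n5 9->-11; result -11.
  n8: runs — n6 9->-11; n5 9->-11; result -11.
  n9: runs — n8 9->-11; n6 9->-11; result -11.
  n10: runs — n9 9->-11; result 11.

Computations that run: n3, n5, n6, n8, n9, n10 — 6 in total.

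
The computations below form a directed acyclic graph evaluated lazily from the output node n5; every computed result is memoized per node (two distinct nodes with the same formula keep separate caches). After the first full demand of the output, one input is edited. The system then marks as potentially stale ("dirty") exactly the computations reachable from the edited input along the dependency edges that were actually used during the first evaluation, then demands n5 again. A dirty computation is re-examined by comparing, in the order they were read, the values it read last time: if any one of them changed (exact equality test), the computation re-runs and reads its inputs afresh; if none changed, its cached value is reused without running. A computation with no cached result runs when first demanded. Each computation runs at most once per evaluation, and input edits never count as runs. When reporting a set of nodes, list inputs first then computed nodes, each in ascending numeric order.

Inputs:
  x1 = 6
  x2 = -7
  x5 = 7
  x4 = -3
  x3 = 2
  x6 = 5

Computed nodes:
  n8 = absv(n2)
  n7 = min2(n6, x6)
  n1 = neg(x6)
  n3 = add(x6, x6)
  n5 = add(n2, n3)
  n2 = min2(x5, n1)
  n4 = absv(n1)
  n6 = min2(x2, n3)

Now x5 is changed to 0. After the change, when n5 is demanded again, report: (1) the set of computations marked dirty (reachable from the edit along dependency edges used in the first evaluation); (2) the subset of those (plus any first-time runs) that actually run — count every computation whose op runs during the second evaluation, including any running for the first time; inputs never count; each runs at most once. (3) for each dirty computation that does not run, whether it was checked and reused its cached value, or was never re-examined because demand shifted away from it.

The edit dirties: n2, n5.
1 computations run: n2.
Cache hits after checking: n5.
Note the absorption at n2: it re-runs yet its value is the same, leaving the output's value untouched.

First demand of the output computes:
  n1 = neg(5) = -5
  n2 = min2(7, -5) = -5
  n3 = add(5, 5) = 10
  n5 = add(-5, 10) = 5

After the edit, cleaning proceeds:
  n2: a read changed (x5 7->0) — executes, giving -5 — identical to its old value.
  n5: dirty, but its reads are unchanged (n2 unchanged, n3 unchanged); cached 5 stands.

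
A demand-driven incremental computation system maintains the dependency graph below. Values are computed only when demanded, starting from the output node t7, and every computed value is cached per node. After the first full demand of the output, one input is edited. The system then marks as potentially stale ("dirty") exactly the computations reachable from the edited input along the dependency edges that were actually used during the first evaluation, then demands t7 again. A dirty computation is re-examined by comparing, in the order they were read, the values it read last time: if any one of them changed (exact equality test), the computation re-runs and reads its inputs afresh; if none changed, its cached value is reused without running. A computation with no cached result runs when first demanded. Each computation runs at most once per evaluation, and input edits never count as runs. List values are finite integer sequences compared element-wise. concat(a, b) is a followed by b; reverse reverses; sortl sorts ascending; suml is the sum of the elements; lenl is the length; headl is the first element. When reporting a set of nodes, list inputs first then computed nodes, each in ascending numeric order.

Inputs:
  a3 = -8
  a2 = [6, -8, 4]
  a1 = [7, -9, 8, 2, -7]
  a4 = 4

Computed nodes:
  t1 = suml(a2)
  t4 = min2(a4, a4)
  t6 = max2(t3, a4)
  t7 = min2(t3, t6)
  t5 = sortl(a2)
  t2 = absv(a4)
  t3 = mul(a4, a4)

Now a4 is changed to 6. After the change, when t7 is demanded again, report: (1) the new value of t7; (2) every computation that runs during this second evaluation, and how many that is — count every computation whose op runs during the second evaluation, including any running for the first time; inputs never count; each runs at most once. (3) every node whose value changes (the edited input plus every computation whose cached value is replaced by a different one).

First evaluation (everything demanded from the output):
  t3 = mul(4, 4) = 16
  t6 = max2(16, 4) = 16
  t7 = min2(16, 16) = 16

Propagation after the edit:
  t3: runs — a4 4->6; a4 4->6; result 36.
  t6: runs — t3 16->36; a4 4->6; result 36.
  t7: runs — t3 16->36; t6 16->36; result 36.

New value of t7: 36.
Computations that run: t3, t6, t7 — 3 in total.
Values that change: a4, t3, t6, t7.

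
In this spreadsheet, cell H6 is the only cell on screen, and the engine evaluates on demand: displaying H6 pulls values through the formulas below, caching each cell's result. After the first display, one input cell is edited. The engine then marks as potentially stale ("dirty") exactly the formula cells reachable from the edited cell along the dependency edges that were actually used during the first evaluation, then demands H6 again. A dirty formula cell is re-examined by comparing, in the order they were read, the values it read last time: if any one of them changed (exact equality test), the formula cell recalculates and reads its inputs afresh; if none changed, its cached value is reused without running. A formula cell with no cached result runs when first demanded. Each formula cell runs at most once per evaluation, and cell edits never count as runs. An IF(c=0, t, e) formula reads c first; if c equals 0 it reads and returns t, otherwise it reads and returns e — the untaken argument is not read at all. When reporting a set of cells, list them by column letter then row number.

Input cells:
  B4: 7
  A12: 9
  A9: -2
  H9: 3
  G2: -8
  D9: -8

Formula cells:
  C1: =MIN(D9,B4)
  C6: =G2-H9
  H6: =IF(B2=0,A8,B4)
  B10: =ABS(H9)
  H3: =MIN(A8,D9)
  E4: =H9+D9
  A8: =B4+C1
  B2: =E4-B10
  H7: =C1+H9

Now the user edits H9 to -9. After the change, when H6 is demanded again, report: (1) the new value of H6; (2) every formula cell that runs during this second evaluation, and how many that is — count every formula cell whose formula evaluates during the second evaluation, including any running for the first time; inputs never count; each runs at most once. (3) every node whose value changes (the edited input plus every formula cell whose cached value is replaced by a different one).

H6 now evaluates to 7.
Run set: B2, B10, E4, H6 (4 run).
Changed values: B2, B10, E4, H9.

Initial pass — values computed on the first demand:
  B10 = ABS(3) = 3
  E4 = 3 + -8 = -5
  B2 = -5 - 3 = -8
  H6 = IF(B2=0: B2=-8 -> else branch B4) = 7

Second demand — change propagation:
  B10: re-runs because H9 3->-9; new result 9.
  E4: re-runs because H9 3->-9; new result -17.
  B2: re-runs because E4 -5->-17; B10 3->9; new result -26.
  H6: re-runs because B2 -8->-26; new result 7 (unchanged).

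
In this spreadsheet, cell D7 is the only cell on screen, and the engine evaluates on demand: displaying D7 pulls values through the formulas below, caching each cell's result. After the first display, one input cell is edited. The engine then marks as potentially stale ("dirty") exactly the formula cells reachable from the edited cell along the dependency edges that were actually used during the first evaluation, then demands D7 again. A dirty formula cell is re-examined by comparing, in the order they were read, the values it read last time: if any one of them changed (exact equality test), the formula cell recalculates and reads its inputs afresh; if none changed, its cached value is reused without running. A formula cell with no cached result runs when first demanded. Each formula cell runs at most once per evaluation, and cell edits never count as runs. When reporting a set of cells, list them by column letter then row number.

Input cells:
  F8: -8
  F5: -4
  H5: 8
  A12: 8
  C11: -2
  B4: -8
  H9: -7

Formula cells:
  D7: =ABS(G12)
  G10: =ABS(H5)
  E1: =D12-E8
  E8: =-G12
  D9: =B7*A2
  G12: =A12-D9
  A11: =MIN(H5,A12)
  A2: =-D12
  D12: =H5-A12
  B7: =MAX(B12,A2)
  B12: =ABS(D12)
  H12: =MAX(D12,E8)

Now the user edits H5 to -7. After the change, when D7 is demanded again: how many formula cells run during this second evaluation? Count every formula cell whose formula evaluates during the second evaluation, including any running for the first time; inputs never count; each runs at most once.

Run set: A2, B7, B12, D7, D9, D12, G12 (7 run).

Initial pass — values computed on the first demand:
  D12 = 8 - 8 = 0
  A2 = -(0) = 0
  B12 = ABS(0) = 0
  B7 = MAX(0, 0) = 0
  D9 = 0 * 0 = 0
  G12 = 8 - 0 = 8
  D7 = ABS(8) = 8

Second demand — change propagation:
  D12: re-runs because H5 8->-7; new result -15.
  A2: re-runs because D12 0->-15; new result 15.
  B12: re-runs because D12 0->-15; new result 15.
  B7: re-runs because B12 0->15; A2 0->15; new result 15.
  D9: re-runs because B7 0->15; A2 0->15; new result 225.
  G12: re-runs because D9 0->225; new result -217.
  D7: re-runs because G12 8->-217; new result 217.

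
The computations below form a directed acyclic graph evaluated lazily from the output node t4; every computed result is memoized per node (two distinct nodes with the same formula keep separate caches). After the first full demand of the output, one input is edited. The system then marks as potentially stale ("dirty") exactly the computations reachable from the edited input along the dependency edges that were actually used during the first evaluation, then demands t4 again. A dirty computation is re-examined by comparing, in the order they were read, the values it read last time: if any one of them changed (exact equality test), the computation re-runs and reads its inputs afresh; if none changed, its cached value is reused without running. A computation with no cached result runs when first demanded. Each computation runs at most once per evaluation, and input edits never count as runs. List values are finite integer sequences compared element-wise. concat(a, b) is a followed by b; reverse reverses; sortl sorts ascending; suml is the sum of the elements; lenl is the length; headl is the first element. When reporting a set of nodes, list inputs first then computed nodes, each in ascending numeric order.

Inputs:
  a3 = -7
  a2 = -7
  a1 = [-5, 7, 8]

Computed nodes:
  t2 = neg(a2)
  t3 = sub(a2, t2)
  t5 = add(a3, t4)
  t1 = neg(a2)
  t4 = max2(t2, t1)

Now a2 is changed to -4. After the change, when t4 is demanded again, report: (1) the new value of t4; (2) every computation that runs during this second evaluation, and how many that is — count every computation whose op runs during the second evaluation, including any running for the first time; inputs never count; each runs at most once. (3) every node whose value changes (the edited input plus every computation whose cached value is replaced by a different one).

First demand of the output computes:
  t1 = neg(-7) = 7
  t2 = neg(-7) = 7
  t4 = max2(7, 7) = 7

After the edit, cleaning proceeds:
  t1: a read changed (a2 -7->-4) — executes, giving 4.
  t2: a read changed (a2 -7->-4) — executes, giving 4.
  t4: a read changed (t2 7->4; t1 7->4) — executes, giving 4.

Demanding t4 again yields 4.
3 computations run: t1, t2, t4.
The nodes whose values change: a2, t1, t2, t4.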